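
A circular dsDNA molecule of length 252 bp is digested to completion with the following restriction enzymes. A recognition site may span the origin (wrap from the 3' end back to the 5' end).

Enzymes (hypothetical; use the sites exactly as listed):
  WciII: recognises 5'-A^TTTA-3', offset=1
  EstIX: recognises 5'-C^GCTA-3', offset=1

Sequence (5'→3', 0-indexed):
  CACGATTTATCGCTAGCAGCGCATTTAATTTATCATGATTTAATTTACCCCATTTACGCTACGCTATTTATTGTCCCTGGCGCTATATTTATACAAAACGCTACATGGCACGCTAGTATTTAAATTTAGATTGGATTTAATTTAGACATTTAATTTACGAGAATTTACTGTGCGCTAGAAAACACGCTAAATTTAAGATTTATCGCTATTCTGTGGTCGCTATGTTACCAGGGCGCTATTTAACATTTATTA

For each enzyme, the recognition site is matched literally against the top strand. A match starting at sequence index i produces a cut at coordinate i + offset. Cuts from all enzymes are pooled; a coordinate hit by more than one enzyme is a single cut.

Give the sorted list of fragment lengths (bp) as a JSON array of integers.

Per-enzyme occurrences:
  WciII ATTTA/1: at [4, 22, 27, 37, 42, 51, 65, 86, 117, 123, 134, 139, 147, 152, 162, 190, 197, 237, 244] ⇒ [5, 23, 28, 38, 43, 52, 66, 87, 118, 124, 135, 140, 148, 153, 163, 191, 198, 238, 245]
  EstIX CGCTA/1: at [10, 56, 61, 80, 98, 110, 172, 184, 203, 217, 233] ⇒ [11, 57, 62, 81, 99, 111, 173, 185, 204, 218, 234]

Pooled cuts: [5, 11, 23, 28, 38, 43, 52, 57, 62, 66, 81, 87, 99, 111, 118, 124, 135, 140, 148, 153, 163, 173, 185, 191, 198, 204, 218, 234, 238, 245]

Fragment lengths:
  5→11: 6 bp
  11→23: 12 bp
  23→28: 5 bp
  28→38: 10 bp
  38→43: 5 bp
  43→52: 9 bp
  52→57: 5 bp
  57→62: 5 bp
  62→66: 4 bp
  66→81: 15 bp
  81→87: 6 bp
  87→99: 12 bp
  99→111: 12 bp
  111→118: 7 bp
  118→124: 6 bp
  124→135: 11 bp
  135→140: 5 bp
  140→148: 8 bp
  148→153: 5 bp
  153→163: 10 bp
  163→173: 10 bp
  173→185: 12 bp
  185→191: 6 bp
  191→198: 7 bp
  198→204: 6 bp
  204→218: 14 bp
  218→234: 16 bp
  234→238: 4 bp
  238→245: 7 bp
  245→5 (wrap): 252-245+5 = 12 bp

[4,4,5,5,5,5,5,5,6,6,6,6,6,7,7,7,8,9,10,10,10,11,12,12,12,12,12,14,15,16]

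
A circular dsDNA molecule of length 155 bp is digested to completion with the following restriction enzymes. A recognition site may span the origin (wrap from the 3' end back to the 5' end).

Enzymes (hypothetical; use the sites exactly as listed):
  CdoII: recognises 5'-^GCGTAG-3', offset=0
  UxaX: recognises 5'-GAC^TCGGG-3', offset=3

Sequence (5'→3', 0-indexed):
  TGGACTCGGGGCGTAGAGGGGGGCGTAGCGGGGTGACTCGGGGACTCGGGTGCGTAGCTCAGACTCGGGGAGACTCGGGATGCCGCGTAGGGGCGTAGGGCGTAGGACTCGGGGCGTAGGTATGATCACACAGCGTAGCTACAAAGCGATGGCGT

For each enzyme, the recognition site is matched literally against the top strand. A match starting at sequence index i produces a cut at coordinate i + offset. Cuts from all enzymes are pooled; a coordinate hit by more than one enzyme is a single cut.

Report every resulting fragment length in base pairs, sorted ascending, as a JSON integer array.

[5,5,6,7,8,8,9,10,10,12,13,15,19,28]

Per-enzyme occurrences:
  CdoII (GCGTAG, off=0): starts [10, 22, 51, 84, 92, 99, 113, 132] → cuts [10, 22, 51, 84, 92, 99, 113, 132]
  UxaX (GACTCGGG, off=3): starts [2, 34, 42, 61, 71, 105] → cuts [5, 37, 45, 64, 74, 108]

All cut coordinates (distinct, sorted): [5, 10, 22, 37, 45, 51, 64, 74, 84, 92, 99, 108, 113, 132]

Fragment lengths:
  5→10: 5 bp
  10→22: 12 bp
  22→37: 15 bp
  37→45: 8 bp
  45→51: 6 bp
  51→64: 13 bp
  64→74: 10 bp
  74→84: 10 bp
  84→92: 8 bp
  92→99: 7 bp
  99→108: 9 bp
  108→113: 5 bp
  113→132: 19 bp
  132→5 (wrap): 155-132+5 = 28 bp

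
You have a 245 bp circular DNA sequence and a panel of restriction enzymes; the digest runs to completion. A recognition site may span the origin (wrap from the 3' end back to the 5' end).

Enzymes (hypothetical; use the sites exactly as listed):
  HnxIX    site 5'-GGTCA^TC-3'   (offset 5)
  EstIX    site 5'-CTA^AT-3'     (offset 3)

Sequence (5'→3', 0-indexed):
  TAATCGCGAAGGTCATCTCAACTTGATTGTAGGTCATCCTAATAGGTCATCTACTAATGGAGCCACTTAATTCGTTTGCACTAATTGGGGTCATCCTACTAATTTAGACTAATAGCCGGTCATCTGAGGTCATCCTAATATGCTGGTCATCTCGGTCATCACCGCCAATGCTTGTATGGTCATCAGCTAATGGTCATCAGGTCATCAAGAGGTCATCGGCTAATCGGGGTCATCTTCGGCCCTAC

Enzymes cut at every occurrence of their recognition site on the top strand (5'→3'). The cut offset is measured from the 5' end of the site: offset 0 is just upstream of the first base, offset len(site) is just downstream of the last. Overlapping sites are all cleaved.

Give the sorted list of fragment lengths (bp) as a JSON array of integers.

[5,5,7,7,7,7,8,8,8,9,10,10,10,10,11,11,12,13,15,21,24,27]

Per-enzyme occurrences:
  HnxIX GGTCATC/5: at [10, 31, 44, 88, 117, 127, 144, 153, 177, 191, 199, 210, 227] ⇒ [15, 36, 49, 93, 122, 132, 149, 158, 182, 196, 204, 215, 232]
  EstIX CTAAT/3: at [38, 53, 80, 98, 108, 134, 186, 219, 244] ⇒ [2, 41, 56, 83, 101, 111, 137, 189, 222]

All cut coordinates (distinct, sorted): [2, 15, 36, 41, 49, 56, 83, 93, 101, 111, 122, 132, 137, 149, 158, 182, 189, 196, 204, 215, 222, 232]

Fragment lengths:
  2→15: 13 bp
  15→36: 21 bp
  36→41: 5 bp
  41→49: 8 bp
  49→56: 7 bp
  56→83: 27 bp
  83→93: 10 bp
  93→101: 8 bp
  101→111: 10 bp
  111→122: 11 bp
  122→132: 10 bp
  132→137: 5 bp
  137→149: 12 bp
  149→158: 9 bp
  158→182: 24 bp
  182→189: 7 bp
  189→196: 7 bp
  196→204: 8 bp
  204→215: 11 bp
  215→222: 7 bp
  222→232: 10 bp
  232→2 (wrap): 245-232+2 = 15 bp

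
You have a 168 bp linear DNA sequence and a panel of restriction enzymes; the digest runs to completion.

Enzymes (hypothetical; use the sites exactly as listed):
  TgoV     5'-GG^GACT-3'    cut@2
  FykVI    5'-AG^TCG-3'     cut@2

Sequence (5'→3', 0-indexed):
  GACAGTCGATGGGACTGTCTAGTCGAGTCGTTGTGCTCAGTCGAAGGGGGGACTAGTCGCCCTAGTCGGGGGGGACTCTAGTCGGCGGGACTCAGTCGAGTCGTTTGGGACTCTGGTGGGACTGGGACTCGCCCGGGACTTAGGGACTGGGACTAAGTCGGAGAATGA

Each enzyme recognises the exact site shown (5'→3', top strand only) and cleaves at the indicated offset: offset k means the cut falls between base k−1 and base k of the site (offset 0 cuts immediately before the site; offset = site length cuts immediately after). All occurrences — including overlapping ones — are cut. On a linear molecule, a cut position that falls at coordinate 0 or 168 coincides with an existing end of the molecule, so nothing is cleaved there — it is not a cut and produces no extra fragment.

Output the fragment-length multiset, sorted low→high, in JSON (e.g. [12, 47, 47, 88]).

[5,5,5,6,6,6,7,7,7,7,8,8,8,8,9,10,10,11,11,11,13]

Per-enzyme occurrences:
  TgoV (GGGACT, off=2): starts [10, 48, 71, 86, 106, 117, 123, 134, 142, 148] → cuts [12, 50, 73, 88, 108, 119, 125, 136, 144, 150]
  FykVI (AGTCG, off=2): starts [3, 20, 25, 38, 54, 63, 79, 93, 98, 155] → cuts [5, 22, 27, 40, 56, 65, 81, 95, 100, 157]

All cut coordinates (distinct, sorted): [5, 12, 22, 27, 40, 50, 56, 65, 73, 81, 88, 95, 100, 108, 119, 125, 136, 144, 150, 157]

Fragment lengths:
  [0,5): 5 bp
  [5,12): 7 bp
  [12,22): 10 bp
  [22,27): 5 bp
  [27,40): 13 bp
  [40,50): 10 bp
  [50,56): 6 bp
  [56,65): 9 bp
  [65,73): 8 bp
  [73,81): 8 bp
  [81,88): 7 bp
  [88,95): 7 bp
  [95,100): 5 bp
  [100,108): 8 bp
  [108,119): 11 bp
  [119,125): 6 bp
  [125,136): 11 bp
  [136,144): 8 bp
  [144,150): 6 bp
  [150,157): 7 bp
  [157,168): 11 bp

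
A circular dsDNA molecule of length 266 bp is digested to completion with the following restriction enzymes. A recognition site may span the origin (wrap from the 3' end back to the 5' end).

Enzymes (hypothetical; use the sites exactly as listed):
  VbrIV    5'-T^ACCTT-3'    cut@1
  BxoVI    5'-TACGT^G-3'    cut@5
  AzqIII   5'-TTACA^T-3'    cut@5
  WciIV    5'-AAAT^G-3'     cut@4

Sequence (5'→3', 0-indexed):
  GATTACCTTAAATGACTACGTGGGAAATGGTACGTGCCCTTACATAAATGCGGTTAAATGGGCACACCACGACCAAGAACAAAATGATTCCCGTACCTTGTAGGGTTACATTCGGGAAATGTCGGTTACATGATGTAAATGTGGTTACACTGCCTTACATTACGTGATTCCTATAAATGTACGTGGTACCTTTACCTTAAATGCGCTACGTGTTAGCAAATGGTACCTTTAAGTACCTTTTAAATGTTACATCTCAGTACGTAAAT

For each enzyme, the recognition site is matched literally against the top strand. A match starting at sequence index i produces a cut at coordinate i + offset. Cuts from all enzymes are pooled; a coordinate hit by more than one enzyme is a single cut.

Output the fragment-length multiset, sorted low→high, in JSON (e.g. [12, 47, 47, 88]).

[3,3,4,5,6,6,6,6,7,7,8,9,9,9,9,9,10,10,10,10,10,10,11,13,15,16,19,26]

Site scan:
  VbrIV TACCTT/1: at [3, 93, 186, 192, 223, 233] ⇒ [4, 94, 187, 193, 224, 234]
  BxoVI TACGTG/5: at [16, 30, 160, 179, 206] ⇒ [21, 35, 165, 184, 211]
  AzqIII TTACAT/5: at [39, 105, 125, 154, 246] ⇒ [44, 110, 130, 159, 251]
  WciIV AAATG/4: at [9, 24, 45, 55, 81, 116, 136, 174, 198, 217, 241, 262] ⇒ [0, 13, 28, 49, 59, 85, 120, 140, 178, 202, 221, 245]

Pooled cuts: [0, 4, 13, 21, 28, 35, 44, 49, 59, 85, 94, 110, 120, 130, 140, 159, 165, 178, 184, 187, 193, 202, 211, 221, 224, 234, 245, 251]

Fragments:
  0→4: 4 bp
  4→13: 9 bp
  13→21: 8 bp
  21→28: 7 bp
  28→35: 7 bp
  35→44: 9 bp
  44→49: 5 bp
  49→59: 10 bp
  59→85: 26 bp
  85→94: 9 bp
  94→110: 16 bp
  110→120: 10 bp
  120→130: 10 bp
  130→140: 10 bp
  140→159: 19 bp
  159→165: 6 bp
  165→178: 13 bp
  178→184: 6 bp
  184→187: 3 bp
  187→193: 6 bp
  193→202: 9 bp
  202→211: 9 bp
  211→221: 10 bp
  221→224: 3 bp
  224→234: 10 bp
  234→245: 11 bp
  245→251: 6 bp
  251→0 (wrap): 266-251+0 = 15 bp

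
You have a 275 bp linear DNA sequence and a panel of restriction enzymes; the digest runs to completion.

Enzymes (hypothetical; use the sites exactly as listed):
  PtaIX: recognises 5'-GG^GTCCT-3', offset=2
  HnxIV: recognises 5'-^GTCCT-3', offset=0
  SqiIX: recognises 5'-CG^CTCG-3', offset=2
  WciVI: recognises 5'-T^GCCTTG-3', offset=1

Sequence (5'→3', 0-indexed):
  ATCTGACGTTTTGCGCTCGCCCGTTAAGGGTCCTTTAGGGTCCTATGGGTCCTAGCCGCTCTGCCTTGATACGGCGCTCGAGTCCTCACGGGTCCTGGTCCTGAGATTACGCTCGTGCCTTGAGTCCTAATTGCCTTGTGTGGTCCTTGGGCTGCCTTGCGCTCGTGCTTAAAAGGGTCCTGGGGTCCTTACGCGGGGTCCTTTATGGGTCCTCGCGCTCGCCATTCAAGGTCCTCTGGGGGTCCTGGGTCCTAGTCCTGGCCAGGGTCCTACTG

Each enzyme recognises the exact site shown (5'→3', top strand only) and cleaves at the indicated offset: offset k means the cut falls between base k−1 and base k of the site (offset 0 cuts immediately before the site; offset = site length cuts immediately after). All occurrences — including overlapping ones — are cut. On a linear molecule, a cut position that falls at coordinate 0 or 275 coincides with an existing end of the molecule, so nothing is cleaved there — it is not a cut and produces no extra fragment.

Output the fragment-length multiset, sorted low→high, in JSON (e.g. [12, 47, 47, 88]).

[5,5,6,6,7,7,8,8,9,9,9,9,10,10,10,11,11,11,12,13,13,14,14,14,14,15,15]

Site scan:
  PtaIX GGGTCCT/2: at [27, 37, 46, 89, 174, 182, 195, 206, 239, 246, 264] ⇒ [29, 39, 48, 91, 176, 184, 197, 208, 241, 248, 266]
  HnxIV GTCCT/0: at [29, 39, 48, 81, 91, 97, 123, 142, 176, 184, 197, 208, 230, 241, 248, 254, 266] ⇒ [29, 39, 48, 81, 91, 97, 123, 142, 176, 184, 197, 208, 230, 241, 248, 254, 266]
  SqiIX CGCTCG/2: at [13, 74, 109, 159, 215] ⇒ [15, 76, 111, 161, 217]
  WciVI TGCCTTG/1: at [61, 115, 131, 152] ⇒ [62, 116, 132, 153]

Pooled cuts: [15, 29, 39, 48, 62, 76, 81, 91, 97, 111, 116, 123, 132, 142, 153, 161, 176, 184, 197, 208, 217, 230, 241, 248, 254, 266]

Fragments:
  [0,15): 15 bp
  [15,29): 14 bp
  [29,39): 10 bp
  [39,48): 9 bp
  [48,62): 14 bp
  [62,76): 14 bp
  [76,81): 5 bp
  [81,91): 10 bp
  [91,97): 6 bp
  [97,111): 14 bp
  [111,116): 5 bp
  [116,123): 7 bp
  [123,132): 9 bp
  [132,142): 10 bp
  [142,153): 11 bp
  [153,161): 8 bp
  [161,176): 15 bp
  [176,184): 8 bp
  [184,197): 13 bp
  [197,208): 11 bp
  [208,217): 9 bp
  [217,230): 13 bp
  [230,241): 11 bp
  [241,248): 7 bp
  [248,254): 6 bp
  [254,266): 12 bp
  [266,275): 9 bp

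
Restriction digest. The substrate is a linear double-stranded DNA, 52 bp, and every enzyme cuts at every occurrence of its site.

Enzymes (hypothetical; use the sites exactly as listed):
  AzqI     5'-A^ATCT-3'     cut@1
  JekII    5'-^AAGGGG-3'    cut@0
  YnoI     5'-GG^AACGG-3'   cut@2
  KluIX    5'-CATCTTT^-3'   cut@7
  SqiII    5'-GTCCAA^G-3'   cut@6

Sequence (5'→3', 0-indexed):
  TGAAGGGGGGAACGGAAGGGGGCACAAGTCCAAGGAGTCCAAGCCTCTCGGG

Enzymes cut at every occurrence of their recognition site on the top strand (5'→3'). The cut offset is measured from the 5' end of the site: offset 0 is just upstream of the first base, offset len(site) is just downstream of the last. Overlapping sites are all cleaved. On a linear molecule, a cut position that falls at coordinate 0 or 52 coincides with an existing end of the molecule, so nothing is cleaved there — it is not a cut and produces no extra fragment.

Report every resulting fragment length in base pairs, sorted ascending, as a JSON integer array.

[2,5,8,9,10,18]

Site scan:
  AzqI (AATCT, off=1): no sites
  JekII (AAGGGG, off=0): starts [2, 15] → cuts [2, 15]
  YnoI (GGAACGG, off=2): starts [8] → cuts [10]
  KluIX (CATCTTT, off=7): no sites
  SqiII (GTCCAAG, off=6): starts [27, 36] → cuts [33, 42]

All cut coordinates (distinct, sorted): [2, 10, 15, 33, 42]

Fragment lengths:
  [0,2): 2 bp
  [2,10): 8 bp
  [10,15): 5 bp
  [15,33): 18 bp
  [33,42): 9 bp
  [42,52): 10 bp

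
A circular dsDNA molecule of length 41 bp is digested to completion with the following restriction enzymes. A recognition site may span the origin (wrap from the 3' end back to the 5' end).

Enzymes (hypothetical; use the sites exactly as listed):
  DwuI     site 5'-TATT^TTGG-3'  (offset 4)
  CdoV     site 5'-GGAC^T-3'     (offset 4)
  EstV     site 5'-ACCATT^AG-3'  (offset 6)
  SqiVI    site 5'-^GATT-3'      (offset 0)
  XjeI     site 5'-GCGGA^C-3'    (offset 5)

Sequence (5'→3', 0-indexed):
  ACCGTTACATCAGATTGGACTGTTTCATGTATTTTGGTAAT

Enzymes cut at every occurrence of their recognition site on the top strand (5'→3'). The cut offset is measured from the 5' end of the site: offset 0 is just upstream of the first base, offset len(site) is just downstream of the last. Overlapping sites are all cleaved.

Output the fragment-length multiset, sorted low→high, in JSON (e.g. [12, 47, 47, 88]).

Per-enzyme occurrences:
  DwuI TATTTTGG/4: at [29] ⇒ [33]
  CdoV GGACT/4: at [16] ⇒ [20]
  EstV (ACCATTAG, off=6): no sites
  SqiVI GATT/0: at [12] ⇒ [12]
  XjeI (GCGGAC, off=5): no sites

Pooled cuts: [12, 20, 33]

Fragments:
  12→20: 8 bp
  20→33: 13 bp
  33→12 (wrap): 41-33+12 = 20 bp

[8,13,20]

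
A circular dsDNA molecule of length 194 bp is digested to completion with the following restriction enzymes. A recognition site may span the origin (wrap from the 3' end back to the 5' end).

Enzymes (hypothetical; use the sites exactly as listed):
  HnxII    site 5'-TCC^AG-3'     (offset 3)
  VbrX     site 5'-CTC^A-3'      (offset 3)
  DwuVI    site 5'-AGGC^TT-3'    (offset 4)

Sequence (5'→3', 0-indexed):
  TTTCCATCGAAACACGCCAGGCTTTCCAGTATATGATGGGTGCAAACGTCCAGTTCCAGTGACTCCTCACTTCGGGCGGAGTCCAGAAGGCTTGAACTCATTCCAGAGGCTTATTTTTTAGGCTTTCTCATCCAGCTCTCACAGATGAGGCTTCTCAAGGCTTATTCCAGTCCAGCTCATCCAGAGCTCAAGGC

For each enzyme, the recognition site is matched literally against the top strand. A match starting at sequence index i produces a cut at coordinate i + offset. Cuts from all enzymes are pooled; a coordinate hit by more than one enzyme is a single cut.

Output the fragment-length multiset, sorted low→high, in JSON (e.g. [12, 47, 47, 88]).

Per-enzyme occurrences:
  HnxII (TCCAG, off=3): starts [24, 48, 54, 81, 101, 130, 165, 170, 179] → cuts [27, 51, 57, 84, 104, 133, 168, 173, 182]
  VbrX (CTCA, off=3): starts [65, 96, 126, 137, 153, 175, 186] → cuts [68, 99, 129, 140, 156, 178, 189]
  DwuVI (AGGCTT, off=4): starts [18, 87, 106, 119, 147, 157, 190] → cuts [0, 22, 91, 110, 123, 151, 161]

Pooled cuts: [0, 22, 27, 51, 57, 68, 84, 91, 99, 104, 110, 123, 129, 133, 140, 151, 156, 161, 168, 173, 178, 182, 189]

Fragments:
  0→22: 22 bp
  22→27: 5 bp
  27→51: 24 bp
  51→57: 6 bp
  57→68: 11 bp
  68→84: 16 bp
  84→91: 7 bp
  91→99: 8 bp
  99→104: 5 bp
  104→110: 6 bp
  110→123: 13 bp
  123→129: 6 bp
  129→133: 4 bp
  133→140: 7 bp
  140→151: 11 bp
  151→156: 5 bp
  156→161: 5 bp
  161→168: 7 bp
  168→173: 5 bp
  173→178: 5 bp
  178→182: 4 bp
  182→189: 7 bp
  189→0 (wrap): 194-189+0 = 5 bp

[4,4,5,5,5,5,5,5,5,6,6,6,7,7,7,7,8,11,11,13,16,22,24]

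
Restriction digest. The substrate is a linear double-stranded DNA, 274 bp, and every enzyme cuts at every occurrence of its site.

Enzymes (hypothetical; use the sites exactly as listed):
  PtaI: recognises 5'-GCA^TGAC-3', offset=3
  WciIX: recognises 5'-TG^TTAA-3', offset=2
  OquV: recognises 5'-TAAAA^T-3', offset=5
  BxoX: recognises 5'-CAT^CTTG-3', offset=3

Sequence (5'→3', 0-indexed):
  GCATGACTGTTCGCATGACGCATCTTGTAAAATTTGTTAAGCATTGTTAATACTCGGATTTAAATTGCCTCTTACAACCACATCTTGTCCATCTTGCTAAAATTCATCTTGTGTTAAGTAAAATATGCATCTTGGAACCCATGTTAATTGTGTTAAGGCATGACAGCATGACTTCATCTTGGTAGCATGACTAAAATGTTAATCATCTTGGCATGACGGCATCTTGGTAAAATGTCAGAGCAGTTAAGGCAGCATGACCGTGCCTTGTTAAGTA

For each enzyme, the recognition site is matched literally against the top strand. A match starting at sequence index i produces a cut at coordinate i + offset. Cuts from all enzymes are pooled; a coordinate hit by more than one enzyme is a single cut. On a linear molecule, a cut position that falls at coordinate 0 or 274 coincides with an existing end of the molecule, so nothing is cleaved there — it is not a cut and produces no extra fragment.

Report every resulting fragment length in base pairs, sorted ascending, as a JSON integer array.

[2,3,4,5,6,7,7,7,8,8,8,8,9,9,9,9,9,9,10,10,10,10,10,12,13,13,22,37]

Per-enzyme occurrences:
  PtaI GCATGAC/3: at [0, 12, 157, 165, 184, 210, 251] ⇒ [3, 15, 160, 168, 187, 213, 254]
  WciIX TGTTAA/2: at [34, 44, 111, 141, 150, 196, 265] ⇒ [36, 46, 113, 143, 152, 198, 267]
  OquV TAAAAT/5: at [27, 97, 118, 191, 227] ⇒ [32, 102, 123, 196, 232]
  BxoX CATCTTG/3: at [20, 80, 89, 104, 127, 174, 203, 219] ⇒ [23, 83, 92, 107, 130, 177, 206, 222]

Pooled cuts: [3, 15, 23, 32, 36, 46, 83, 92, 102, 107, 113, 123, 130, 143, 152, 160, 168, 177, 187, 196, 198, 206, 213, 222, 232, 254, 267]

Fragment lengths:
  [0,3): 3 bp
  [3,15): 12 bp
  [15,23): 8 bp
  [23,32): 9 bp
  [32,36): 4 bp
  [36,46): 10 bp
  [46,83): 37 bp
  [83,92): 9 bp
  [92,102): 10 bp
  [102,107): 5 bp
  [107,113): 6 bp
  [113,123): 10 bp
  [123,130): 7 bp
  [130,143): 13 bp
  [143,152): 9 bp
  [152,160): 8 bp
  [160,168): 8 bp
  [168,177): 9 bp
  [177,187): 10 bp
  [187,196): 9 bp
  [196,198): 2 bp
  [198,206): 8 bp
  [206,213): 7 bp
  [213,222): 9 bp
  [222,232): 10 bp
  [232,254): 22 bp
  [254,267): 13 bp
  [267,274): 7 bp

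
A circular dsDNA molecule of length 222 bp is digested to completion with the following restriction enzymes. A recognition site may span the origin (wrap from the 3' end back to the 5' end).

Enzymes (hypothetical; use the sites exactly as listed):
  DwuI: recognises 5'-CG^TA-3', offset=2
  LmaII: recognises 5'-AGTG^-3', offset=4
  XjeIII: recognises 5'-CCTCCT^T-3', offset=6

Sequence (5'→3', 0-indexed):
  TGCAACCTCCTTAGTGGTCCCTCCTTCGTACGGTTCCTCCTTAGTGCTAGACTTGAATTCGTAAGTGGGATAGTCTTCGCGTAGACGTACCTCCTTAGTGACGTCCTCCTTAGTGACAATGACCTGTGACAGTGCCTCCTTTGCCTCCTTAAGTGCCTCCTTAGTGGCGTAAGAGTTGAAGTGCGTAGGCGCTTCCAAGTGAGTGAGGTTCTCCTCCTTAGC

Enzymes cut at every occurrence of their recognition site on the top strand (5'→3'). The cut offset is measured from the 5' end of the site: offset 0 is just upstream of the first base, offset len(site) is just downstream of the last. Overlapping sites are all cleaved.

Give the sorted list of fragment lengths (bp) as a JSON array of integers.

Site scan:
  DwuI (CGTA, off=2): starts [26, 59, 79, 85, 167, 183] → cuts [28, 61, 81, 87, 169, 185]
  LmaII (AGTG, off=4): starts [12, 42, 63, 96, 111, 130, 151, 162, 179, 197, 201] → cuts [16, 46, 67, 100, 115, 134, 155, 166, 183, 201, 205]
  XjeIII (CCTCCTT, off=6): starts [5, 19, 35, 89, 104, 134, 143, 155, 212] → cuts [11, 25, 41, 95, 110, 140, 149, 161, 218]

Pooled cuts: [11, 16, 25, 28, 41, 46, 61, 67, 81, 87, 95, 100, 110, 115, 134, 140, 149, 155, 161, 166, 169, 183, 185, 201, 205, 218]

Fragment lengths:
  11→16: 5 bp
  16→25: 9 bp
  25→28: 3 bp
  28→41: 13 bp
  41→46: 5 bp
  46→61: 15 bp
  61→67: 6 bp
  67→81: 14 bp
  81→87: 6 bp
  87→95: 8 bp
  95→100: 5 bp
  100→110: 10 bp
  110→115: 5 bp
  115→134: 19 bp
  134→140: 6 bp
  140→149: 9 bp
  149→155: 6 bp
  155→161: 6 bp
  161→166: 5 bp
  166→169: 3 bp
  169→183: 14 bp
  183→185: 2 bp
  185→201: 16 bp
  201→205: 4 bp
  205→218: 13 bp
  218→11 (wrap): 222-218+11 = 15 bp

[2,3,3,4,5,5,5,5,5,6,6,6,6,6,8,9,9,10,13,13,14,14,15,15,16,19]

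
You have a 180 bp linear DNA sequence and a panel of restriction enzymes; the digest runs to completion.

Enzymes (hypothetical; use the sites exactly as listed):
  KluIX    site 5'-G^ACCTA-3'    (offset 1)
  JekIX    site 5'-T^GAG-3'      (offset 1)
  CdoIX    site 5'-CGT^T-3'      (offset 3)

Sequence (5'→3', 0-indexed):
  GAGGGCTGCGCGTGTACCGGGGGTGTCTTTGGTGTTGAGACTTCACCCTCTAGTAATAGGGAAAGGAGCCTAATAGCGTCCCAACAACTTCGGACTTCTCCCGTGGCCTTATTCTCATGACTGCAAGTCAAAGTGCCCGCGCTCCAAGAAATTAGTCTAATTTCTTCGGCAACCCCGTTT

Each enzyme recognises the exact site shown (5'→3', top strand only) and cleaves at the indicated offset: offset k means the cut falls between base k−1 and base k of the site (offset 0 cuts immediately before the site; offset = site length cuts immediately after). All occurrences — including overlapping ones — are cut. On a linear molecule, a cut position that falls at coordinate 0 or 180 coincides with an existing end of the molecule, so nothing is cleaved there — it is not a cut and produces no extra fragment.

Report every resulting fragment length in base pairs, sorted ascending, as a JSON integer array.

[2,36,142]

Per-enzyme occurrences:
  KluIX (GACCTA, off=1): no sites
  JekIX (TGAG, off=1): starts [35] → cuts [36]
  CdoIX (CGTT, off=3): starts [175] → cuts [178]

Pooled cuts: [36, 178]

Fragment lengths:
  [0,36): 36 bp
  [36,178): 142 bp
  [178,180): 2 bp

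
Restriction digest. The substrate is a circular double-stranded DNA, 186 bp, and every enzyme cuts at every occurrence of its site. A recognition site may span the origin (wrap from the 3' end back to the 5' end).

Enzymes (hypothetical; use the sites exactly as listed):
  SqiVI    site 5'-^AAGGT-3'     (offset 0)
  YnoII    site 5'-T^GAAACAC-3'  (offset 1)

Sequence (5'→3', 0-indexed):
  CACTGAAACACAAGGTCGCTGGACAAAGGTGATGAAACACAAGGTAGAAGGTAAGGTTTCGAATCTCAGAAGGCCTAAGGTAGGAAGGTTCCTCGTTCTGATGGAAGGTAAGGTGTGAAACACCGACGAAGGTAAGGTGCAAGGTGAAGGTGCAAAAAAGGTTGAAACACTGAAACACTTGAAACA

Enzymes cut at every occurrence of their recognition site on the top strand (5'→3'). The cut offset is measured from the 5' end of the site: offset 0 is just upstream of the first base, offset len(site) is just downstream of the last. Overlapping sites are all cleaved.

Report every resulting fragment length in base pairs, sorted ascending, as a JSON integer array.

Scan for sites:
  SqiVI AAGGT/0: at [11, 25, 40, 47, 52, 76, 84, 104, 109, 128, 133, 140, 146, 157] ⇒ [11, 25, 40, 47, 52, 76, 84, 104, 109, 128, 133, 140, 146, 157]
  YnoII TGAAACAC/1: at [3, 32, 115, 162, 170, 179] ⇒ [4, 33, 116, 163, 171, 180]

Pooled cuts: [4, 11, 25, 33, 40, 47, 52, 76, 84, 104, 109, 116, 128, 133, 140, 146, 157, 163, 171, 180]

Fragment lengths:
  4→11: 7 bp
  11→25: 14 bp
  25→33: 8 bp
  33→40: 7 bp
  40→47: 7 bp
  47→52: 5 bp
  52→76: 24 bp
  76→84: 8 bp
  84→104: 20 bp
  104→109: 5 bp
  109→116: 7 bp
  116→128: 12 bp
  128→133: 5 bp
  133→140: 7 bp
  140→146: 6 bp
  146→157: 11 bp
  157→163: 6 bp
  163→171: 8 bp
  171→180: 9 bp
  180→4 (wrap): 186-180+4 = 10 bp

[5,5,5,6,6,7,7,7,7,7,8,8,8,9,10,11,12,14,20,24]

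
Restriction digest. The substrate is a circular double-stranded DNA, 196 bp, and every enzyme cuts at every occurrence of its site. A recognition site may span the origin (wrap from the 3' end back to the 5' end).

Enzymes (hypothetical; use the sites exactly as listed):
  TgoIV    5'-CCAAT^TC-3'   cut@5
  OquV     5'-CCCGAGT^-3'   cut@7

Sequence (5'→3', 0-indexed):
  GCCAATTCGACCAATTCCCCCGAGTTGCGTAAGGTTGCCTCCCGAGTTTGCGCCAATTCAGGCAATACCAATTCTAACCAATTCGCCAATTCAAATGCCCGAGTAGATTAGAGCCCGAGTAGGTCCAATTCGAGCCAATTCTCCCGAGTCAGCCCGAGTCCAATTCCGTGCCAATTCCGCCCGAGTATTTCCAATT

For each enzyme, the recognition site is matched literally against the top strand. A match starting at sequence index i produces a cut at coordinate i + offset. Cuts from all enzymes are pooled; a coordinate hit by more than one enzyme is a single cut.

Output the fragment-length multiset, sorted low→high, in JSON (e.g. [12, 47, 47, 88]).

Per-enzyme occurrences:
  TgoIV CCAATTC/5: at [1, 10, 52, 67, 77, 85, 124, 134, 159, 170] ⇒ [6, 15, 57, 72, 82, 90, 129, 139, 164, 175]
  OquV CCCGAGT/7: at [18, 40, 97, 113, 142, 152, 179] ⇒ [25, 47, 104, 120, 149, 159, 186]

All cut coordinates (distinct, sorted): [6, 15, 25, 47, 57, 72, 82, 90, 104, 120, 129, 139, 149, 159, 164, 175, 186]

Fragment lengths:
  6→15: 9 bp
  15→25: 10 bp
  25→47: 22 bp
  47→57: 10 bp
  57→72: 15 bp
  72→82: 10 bp
  82→90: 8 bp
  90→104: 14 bp
  104→120: 16 bp
  120→129: 9 bp
  129→139: 10 bp
  139→149: 10 bp
  149→159: 10 bp
  159→164: 5 bp
  164→175: 11 bp
  175→186: 11 bp
  186→6 (wrap): 196-186+6 = 16 bp

[5,8,9,9,10,10,10,10,10,10,11,11,14,15,16,16,22]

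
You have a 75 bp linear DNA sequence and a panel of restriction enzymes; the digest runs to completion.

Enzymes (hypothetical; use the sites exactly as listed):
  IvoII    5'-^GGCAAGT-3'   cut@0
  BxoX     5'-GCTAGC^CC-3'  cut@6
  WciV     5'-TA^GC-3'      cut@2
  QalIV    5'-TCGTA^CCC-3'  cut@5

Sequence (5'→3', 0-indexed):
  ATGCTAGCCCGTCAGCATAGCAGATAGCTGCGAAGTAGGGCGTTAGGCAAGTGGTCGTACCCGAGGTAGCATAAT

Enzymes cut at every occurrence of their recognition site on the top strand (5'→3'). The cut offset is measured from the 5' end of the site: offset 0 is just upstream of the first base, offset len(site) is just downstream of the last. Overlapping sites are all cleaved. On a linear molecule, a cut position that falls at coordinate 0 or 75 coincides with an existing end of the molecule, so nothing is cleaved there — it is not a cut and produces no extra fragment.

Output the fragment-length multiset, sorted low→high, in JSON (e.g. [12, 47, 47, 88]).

[2,6,7,7,9,11,14,19]

Scan for sites:
  IvoII GGCAAGT/0: at [45] ⇒ [45]
  BxoX GCTAGCCC/6: at [2] ⇒ [8]
  WciV TAGC/2: at [4, 17, 24, 66] ⇒ [6, 19, 26, 68]
  QalIV TCGTACCC/5: at [54] ⇒ [59]

All cut coordinates (distinct, sorted): [6, 8, 19, 26, 45, 59, 68]

Fragments:
  [0,6): 6 bp
  [6,8): 2 bp
  [8,19): 11 bp
  [19,26): 7 bp
  [26,45): 19 bp
  [45,59): 14 bp
  [59,68): 9 bp
  [68,75): 7 bp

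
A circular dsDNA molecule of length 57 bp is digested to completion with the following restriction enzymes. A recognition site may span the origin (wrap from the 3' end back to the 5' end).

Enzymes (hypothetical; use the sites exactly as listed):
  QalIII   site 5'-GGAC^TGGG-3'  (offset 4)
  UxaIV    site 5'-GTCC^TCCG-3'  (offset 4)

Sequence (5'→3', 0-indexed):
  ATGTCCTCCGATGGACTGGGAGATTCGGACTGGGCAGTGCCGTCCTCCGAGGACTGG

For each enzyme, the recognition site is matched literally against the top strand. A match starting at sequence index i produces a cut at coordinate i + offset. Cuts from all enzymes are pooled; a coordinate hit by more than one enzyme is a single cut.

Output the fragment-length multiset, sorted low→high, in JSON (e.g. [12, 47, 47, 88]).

[10,14,15,18]

Per-enzyme occurrences:
  QalIII (GGACTGGG, off=4): starts [12, 26] → cuts [16, 30]
  UxaIV (GTCCTCCG, off=4): starts [2, 41] → cuts [6, 45]

All cut coordinates (distinct, sorted): [6, 16, 30, 45]

Fragment lengths:
  6→16: 10 bp
  16→30: 14 bp
  30→45: 15 bp
  45→6 (wrap): 57-45+6 = 18 bp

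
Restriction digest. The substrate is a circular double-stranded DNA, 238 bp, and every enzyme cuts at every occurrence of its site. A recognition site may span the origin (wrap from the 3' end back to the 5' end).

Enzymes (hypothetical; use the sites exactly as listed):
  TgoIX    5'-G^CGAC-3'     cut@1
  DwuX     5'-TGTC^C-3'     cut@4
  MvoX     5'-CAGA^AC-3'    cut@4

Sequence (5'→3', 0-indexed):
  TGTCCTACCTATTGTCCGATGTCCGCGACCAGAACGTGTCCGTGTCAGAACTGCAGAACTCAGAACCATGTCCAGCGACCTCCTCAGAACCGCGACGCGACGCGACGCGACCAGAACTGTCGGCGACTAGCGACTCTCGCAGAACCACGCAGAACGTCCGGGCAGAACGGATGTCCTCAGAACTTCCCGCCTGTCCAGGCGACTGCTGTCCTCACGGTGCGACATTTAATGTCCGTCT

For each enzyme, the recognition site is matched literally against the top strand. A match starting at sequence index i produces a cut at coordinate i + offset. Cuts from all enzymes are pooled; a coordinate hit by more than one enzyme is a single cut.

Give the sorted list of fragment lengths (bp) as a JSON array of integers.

[2,3,4,4,5,5,5,6,7,7,7,7,8,8,8,8,8,9,9,9,9,10,11,12,13,13,13,14,14]

Per-enzyme occurrences:
  TgoIX (GCGAC, off=1): starts [24, 74, 91, 96, 101, 106, 122, 129, 198, 218] → cuts [25, 75, 92, 97, 102, 107, 123, 130, 199, 219]
  DwuX (TGTCC, off=4): starts [0, 12, 19, 36, 68, 171, 191, 206, 229] → cuts [4, 16, 23, 40, 72, 175, 195, 210, 233]
  MvoX (CAGAAC, off=4): starts [29, 45, 53, 60, 84, 111, 139, 149, 162, 177] → cuts [33, 49, 57, 64, 88, 115, 143, 153, 166, 181]

Pooled cuts: [4, 16, 23, 25, 33, 40, 49, 57, 64, 72, 75, 88, 92, 97, 102, 107, 115, 123, 130, 143, 153, 166, 175, 181, 195, 199, 210, 219, 233]

Fragment lengths:
  4→16: 12 bp
  16→23: 7 bp
  23→25: 2 bp
  25→33: 8 bp
  33→40: 7 bp
  40→49: 9 bp
  49→57: 8 bp
  57→64: 7 bp
  64→72: 8 bp
  72→75: 3 bp
  75→88: 13 bp
  88→92: 4 bp
  92→97: 5 bp
  97→102: 5 bp
  102→107: 5 bp
  107→115: 8 bp
  115→123: 8 bp
  123→130: 7 bp
  130→143: 13 bp
  143→153: 10 bp
  153→166: 13 bp
  166→175: 9 bp
  175→181: 6 bp
  181→195: 14 bp
  195→199: 4 bp
  199→210: 11 bp
  210→219: 9 bp
  219→233: 14 bp
  233→4 (wrap): 238-233+4 = 9 bp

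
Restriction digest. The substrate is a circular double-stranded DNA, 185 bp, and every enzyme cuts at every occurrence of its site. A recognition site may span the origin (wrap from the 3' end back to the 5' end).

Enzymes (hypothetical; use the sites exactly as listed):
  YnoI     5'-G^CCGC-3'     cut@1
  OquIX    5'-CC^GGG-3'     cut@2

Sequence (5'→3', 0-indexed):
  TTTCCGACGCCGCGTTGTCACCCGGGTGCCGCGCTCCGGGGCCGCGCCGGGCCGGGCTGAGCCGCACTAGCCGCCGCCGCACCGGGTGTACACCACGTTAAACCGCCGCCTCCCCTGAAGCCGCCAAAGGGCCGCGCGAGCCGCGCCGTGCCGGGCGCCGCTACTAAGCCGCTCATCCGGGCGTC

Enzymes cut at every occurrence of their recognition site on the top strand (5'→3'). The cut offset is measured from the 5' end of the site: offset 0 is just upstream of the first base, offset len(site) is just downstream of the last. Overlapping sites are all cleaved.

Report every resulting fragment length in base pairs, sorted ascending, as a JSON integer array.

[3,3,4,5,5,5,7,7,8,9,9,9,10,11,11,12,14,15,16,22]

Per-enzyme occurrences:
  YnoI (GCCGC, off=1): starts [8, 27, 40, 60, 69, 72, 75, 104, 119, 130, 139, 156, 167] → cuts [9, 28, 41, 61, 70, 73, 76, 105, 120, 131, 140, 157, 168]
  OquIX (CCGGG, off=2): starts [21, 35, 46, 51, 81, 150, 176] → cuts [23, 37, 48, 53, 83, 152, 178]

Pooled cuts: [9, 23, 28, 37, 41, 48, 53, 61, 70, 73, 76, 83, 105, 120, 131, 140, 152, 157, 168, 178]

Fragment lengths:
  9→23: 14 bp
  23→28: 5 bp
  28→37: 9 bp
  37→41: 4 bp
  41→48: 7 bp
  48→53: 5 bp
  53→61: 8 bp
  61→70: 9 bp
  70→73: 3 bp
  73→76: 3 bp
  76→83: 7 bp
  83→105: 22 bp
  105→120: 15 bp
  120→131: 11 bp
  131→140: 9 bp
  140→152: 12 bp
  152→157: 5 bp
  157→168: 11 bp
  168→178: 10 bp
  178→9 (wrap): 185-178+9 = 16 bp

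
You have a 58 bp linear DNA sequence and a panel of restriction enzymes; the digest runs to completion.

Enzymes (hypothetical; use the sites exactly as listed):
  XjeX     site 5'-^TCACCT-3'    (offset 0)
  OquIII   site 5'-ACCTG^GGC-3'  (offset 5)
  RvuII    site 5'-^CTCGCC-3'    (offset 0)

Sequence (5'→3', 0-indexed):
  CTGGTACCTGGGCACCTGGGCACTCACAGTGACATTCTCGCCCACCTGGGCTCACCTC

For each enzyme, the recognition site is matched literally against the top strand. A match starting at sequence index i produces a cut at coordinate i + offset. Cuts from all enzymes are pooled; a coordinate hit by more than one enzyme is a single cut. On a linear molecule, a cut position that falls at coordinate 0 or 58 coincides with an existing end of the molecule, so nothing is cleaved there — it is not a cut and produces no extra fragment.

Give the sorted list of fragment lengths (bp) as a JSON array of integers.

Scan for sites:
  XjeX (TCACCT, off=0): starts [51] → cuts [51]
  OquIII (ACCTGGGC, off=5): starts [5, 13, 43] → cuts [10, 18, 48]
  RvuII (CTCGCC, off=0): starts [36] → cuts [36]

All cut coordinates (distinct, sorted): [10, 18, 36, 48, 51]

Fragments:
  [0,10): 10 bp
  [10,18): 8 bp
  [18,36): 18 bp
  [36,48): 12 bp
  [48,51): 3 bp
  [51,58): 7 bp

[3,7,8,10,12,18]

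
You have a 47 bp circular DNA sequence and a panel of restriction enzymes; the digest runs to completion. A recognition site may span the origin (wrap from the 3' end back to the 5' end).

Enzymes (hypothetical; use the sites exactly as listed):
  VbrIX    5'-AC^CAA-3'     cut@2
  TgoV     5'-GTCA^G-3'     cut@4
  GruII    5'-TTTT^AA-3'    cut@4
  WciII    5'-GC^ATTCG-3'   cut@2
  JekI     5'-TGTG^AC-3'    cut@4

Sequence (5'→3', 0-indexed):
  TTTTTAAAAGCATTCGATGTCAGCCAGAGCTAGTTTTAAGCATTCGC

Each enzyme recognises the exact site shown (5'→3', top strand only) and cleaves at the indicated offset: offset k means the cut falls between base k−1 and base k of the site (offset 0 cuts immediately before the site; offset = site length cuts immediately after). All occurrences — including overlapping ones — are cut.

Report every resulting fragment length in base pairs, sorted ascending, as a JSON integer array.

[4,6,11,11,15]

Site scan:
  VbrIX (ACCAA, off=2): no sites
  TgoV (GTCAG, off=4): starts [18] → cuts [22]
  GruII (TTTTAA, off=4): starts [1, 33] → cuts [5, 37]
  WciII (GCATTCG, off=2): starts [9, 39] → cuts [11, 41]
  JekI (TGTGAC, off=4): no sites

All cut coordinates (distinct, sorted): [5, 11, 22, 37, 41]

Fragment lengths:
  5→11: 6 bp
  11→22: 11 bp
  22→37: 15 bp
  37→41: 4 bp
  41→5 (wrap): 47-41+5 = 11 bp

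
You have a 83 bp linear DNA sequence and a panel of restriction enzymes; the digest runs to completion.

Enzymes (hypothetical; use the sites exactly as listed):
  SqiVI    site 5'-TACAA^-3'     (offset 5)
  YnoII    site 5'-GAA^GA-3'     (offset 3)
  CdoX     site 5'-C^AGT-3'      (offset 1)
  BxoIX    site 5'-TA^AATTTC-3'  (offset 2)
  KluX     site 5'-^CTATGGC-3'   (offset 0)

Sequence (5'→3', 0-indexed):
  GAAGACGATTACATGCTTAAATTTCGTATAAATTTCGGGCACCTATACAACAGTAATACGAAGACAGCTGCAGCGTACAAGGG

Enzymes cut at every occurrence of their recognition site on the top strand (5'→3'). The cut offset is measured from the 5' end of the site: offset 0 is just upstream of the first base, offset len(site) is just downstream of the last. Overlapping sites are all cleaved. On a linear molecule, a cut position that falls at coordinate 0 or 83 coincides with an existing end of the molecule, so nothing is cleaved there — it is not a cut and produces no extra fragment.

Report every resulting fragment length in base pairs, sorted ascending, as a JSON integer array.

[1,3,3,11,11,16,18,20]

Scan for sites:
  SqiVI (TACAA, off=5): starts [45, 75] → cuts [50, 80]
  YnoII (GAAGA, off=3): starts [0, 59] → cuts [3, 62]
  CdoX (CAGT, off=1): starts [50] → cuts [51]
  BxoIX (TAAATTTC, off=2): starts [17, 28] → cuts [19, 30]
  KluX (CTATGGC, off=0): no sites

Pooled cuts: [3, 19, 30, 50, 51, 62, 80]

Fragment lengths:
  [0,3): 3 bp
  [3,19): 16 bp
  [19,30): 11 bp
  [30,50): 20 bp
  [50,51): 1 bp
  [51,62): 11 bp
  [62,80): 18 bp
  [80,83): 3 bp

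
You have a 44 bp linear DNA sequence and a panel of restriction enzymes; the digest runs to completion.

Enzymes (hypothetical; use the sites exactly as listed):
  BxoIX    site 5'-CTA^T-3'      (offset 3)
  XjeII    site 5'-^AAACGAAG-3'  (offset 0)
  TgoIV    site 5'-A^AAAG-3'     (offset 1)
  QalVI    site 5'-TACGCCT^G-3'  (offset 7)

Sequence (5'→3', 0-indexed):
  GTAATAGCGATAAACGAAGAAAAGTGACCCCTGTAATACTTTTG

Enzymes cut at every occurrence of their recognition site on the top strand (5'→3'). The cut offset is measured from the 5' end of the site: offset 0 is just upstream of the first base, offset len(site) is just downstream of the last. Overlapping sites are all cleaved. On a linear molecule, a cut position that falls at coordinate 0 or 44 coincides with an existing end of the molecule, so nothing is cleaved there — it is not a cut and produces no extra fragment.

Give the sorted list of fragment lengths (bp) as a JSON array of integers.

Site scan:
  BxoIX (CTAT, off=3): no sites
  XjeII (AAACGAAG, off=0): starts [11] → cuts [11]
  TgoIV (AAAAG, off=1): starts [19] → cuts [20]
  QalVI (TACGCCTG, off=7): no sites

All cut coordinates (distinct, sorted): [11, 20]

Fragment lengths:
  [0,11): 11 bp
  [11,20): 9 bp
  [20,44): 24 bp

[9,11,24]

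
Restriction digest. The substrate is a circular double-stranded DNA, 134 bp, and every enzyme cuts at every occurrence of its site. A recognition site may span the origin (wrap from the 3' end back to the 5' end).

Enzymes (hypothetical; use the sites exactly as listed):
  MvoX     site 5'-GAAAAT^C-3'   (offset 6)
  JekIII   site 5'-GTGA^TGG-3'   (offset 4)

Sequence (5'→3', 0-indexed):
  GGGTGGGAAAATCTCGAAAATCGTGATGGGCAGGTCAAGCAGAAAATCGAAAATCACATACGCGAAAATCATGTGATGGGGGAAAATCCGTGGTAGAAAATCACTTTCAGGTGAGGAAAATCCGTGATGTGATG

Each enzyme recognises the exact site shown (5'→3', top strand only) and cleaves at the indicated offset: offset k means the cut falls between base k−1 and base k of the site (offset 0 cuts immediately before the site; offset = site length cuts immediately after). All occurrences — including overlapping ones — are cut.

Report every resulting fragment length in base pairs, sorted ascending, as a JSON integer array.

[5,7,7,9,11,11,14,14,15,20,21]

Site scan:
  MvoX GAAAATC/6: at [6, 15, 41, 48, 63, 81, 95, 115] ⇒ [12, 21, 47, 54, 69, 87, 101, 121]
  JekIII GTGATGG/4: at [22, 72, 128] ⇒ [26, 76, 132]

Pooled cuts: [12, 21, 26, 47, 54, 69, 76, 87, 101, 121, 132]

Fragments:
  12→21: 9 bp
  21→26: 5 bp
  26→47: 21 bp
  47→54: 7 bp
  54→69: 15 bp
  69→76: 7 bp
  76→87: 11 bp
  87→101: 14 bp
  101→121: 20 bp
  121→132: 11 bp
  132→12 (wrap): 134-132+12 = 14 bp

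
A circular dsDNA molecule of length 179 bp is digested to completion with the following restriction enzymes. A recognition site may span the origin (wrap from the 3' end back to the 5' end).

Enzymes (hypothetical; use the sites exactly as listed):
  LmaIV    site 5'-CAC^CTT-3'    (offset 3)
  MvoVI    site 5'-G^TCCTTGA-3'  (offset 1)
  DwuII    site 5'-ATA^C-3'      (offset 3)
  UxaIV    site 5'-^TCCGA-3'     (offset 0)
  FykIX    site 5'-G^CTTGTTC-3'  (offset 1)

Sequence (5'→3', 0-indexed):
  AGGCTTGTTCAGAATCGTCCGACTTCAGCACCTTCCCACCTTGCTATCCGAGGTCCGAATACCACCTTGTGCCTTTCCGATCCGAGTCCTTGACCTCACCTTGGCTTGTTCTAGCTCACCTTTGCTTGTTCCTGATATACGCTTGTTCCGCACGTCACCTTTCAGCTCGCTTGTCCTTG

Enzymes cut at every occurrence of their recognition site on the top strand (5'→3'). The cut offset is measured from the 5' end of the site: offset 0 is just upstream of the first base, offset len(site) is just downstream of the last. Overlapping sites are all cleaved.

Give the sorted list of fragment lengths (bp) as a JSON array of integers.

Site scan:
  LmaIV (CACCTT, off=3): starts [28, 36, 62, 96, 116, 155] → cuts [31, 39, 65, 99, 119, 158]
  MvoVI (GTCCTTGA, off=1): starts [85, 172] → cuts [86, 173]
  DwuII (ATAC, off=3): starts [58, 136] → cuts [61, 139]
  UxaIV (TCCGA, off=0): starts [17, 46, 53, 75, 80] → cuts [17, 46, 53, 75, 80]
  FykIX (GCTTGTTC, off=1): starts [2, 103, 123, 140] → cuts [3, 104, 124, 141]

Pooled cuts: [3, 17, 31, 39, 46, 53, 61, 65, 75, 80, 86, 99, 104, 119, 124, 139, 141, 158, 173]

Fragments:
  3→17: 14 bp
  17→31: 14 bp
  31→39: 8 bp
  39→46: 7 bp
  46→53: 7 bp
  53→61: 8 bp
  61→65: 4 bp
  65→75: 10 bp
  75→80: 5 bp
  80→86: 6 bp
  86→99: 13 bp
  99→104: 5 bp
  104→119: 15 bp
  119→124: 5 bp
  124→139: 15 bp
  139→141: 2 bp
  141→158: 17 bp
  158→173: 15 bp
  173→3 (wrap): 179-173+3 = 9 bp

[2,4,5,5,5,6,7,7,8,8,9,10,13,14,14,15,15,15,17]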